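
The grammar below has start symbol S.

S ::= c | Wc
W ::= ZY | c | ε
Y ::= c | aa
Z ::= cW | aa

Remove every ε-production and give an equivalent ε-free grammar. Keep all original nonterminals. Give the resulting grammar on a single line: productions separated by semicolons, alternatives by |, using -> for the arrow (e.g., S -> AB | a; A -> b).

S -> c | Wc; W -> c | ZY; Y -> c | aa; Z -> c | aa | cW

Nullable set: {W}.
S -> Wc: W nullable, giving Wc | c.
Drop W -> ε.
Z -> cW: W nullable, giving c | cW.
Unchanged (no nullable symbols): S -> c; W -> ZY; W -> c; Y -> aa; Y -> c; Z -> aa.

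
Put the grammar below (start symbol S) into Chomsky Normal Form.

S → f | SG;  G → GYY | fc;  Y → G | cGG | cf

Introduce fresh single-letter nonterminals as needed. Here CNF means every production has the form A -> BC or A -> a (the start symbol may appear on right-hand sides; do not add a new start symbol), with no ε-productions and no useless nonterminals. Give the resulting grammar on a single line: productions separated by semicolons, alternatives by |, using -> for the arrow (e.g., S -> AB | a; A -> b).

No ε-productions.
After unit-elimination: S -> f | SG; G -> fc | GYY; Y -> cf | fc | GYY | cGG.
TERM: introduce B -> c, A -> f and substitute in every rule of length ≥2.
BIN: G -> GYY becomes G -> GC, C -> YY; Y -> BGG becomes Y -> BD, D -> GG; Y -> GYY becomes Y -> GE, E -> YY.

S -> f | SG; A -> f; B -> c; C -> YY; D -> GG; E -> YY; G -> AB | GC; Y -> AB | BA | BD | GE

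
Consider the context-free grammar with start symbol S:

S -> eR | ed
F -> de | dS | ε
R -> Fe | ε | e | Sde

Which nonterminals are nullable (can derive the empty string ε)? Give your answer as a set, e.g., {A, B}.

{F, R}

Directly nullable (have an ε-rule): {F, R}.
Not nullable: S — each has a terminal in every rule's right-hand side or depends on a non-nullable symbol.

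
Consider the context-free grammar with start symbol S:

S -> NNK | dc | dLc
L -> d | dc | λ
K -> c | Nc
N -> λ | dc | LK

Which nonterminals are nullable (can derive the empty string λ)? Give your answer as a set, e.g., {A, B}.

{L, N}

Directly nullable (have an ε-rule): {L, N}.
Not nullable: K, S — each has a terminal in every rule's right-hand side or depends on a non-nullable symbol.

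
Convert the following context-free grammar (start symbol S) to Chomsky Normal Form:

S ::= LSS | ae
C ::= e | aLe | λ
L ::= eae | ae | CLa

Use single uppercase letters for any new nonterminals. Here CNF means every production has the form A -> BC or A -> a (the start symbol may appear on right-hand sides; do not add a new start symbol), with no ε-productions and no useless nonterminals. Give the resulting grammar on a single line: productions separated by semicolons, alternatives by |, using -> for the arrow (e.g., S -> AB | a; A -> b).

S -> AB | LG; A -> a; B -> e; C -> e | AD; D -> LB; E -> AB; F -> LA; G -> SS; L -> AB | BE | CF | LA

Nullable: {C}; after ε-elimination: S -> ae | LSS; C -> e | aLe; L -> La | ae | CLa | eae.
No unit productions to eliminate.
TERM: introduce A -> a, B -> e and substitute in every rule of length ≥2.
BIN: C -> ALB becomes C -> AD, D -> LB; L -> BAB becomes L -> BE, E -> AB; L -> CLA becomes L -> CF, F -> LA; S -> LSS becomes S -> LG, G -> SS.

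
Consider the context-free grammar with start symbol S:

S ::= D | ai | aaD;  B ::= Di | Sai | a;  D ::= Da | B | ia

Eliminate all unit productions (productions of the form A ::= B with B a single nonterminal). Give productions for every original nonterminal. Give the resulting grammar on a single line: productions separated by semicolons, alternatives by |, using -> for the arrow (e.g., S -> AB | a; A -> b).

Unit productions: D->B, S->D.
Unit pairs (A ⇒* B via units): (D,B), (S,B), (S,D).
S: inherits non-unit rules of {B, D, S} → Da | Di | Sai | a | aaD | ai | ia.
B: inherits non-unit rules of {B} → Di | Sai | a.
D: inherits non-unit rules of {B, D} → Da | Di | Sai | a | ia.

S -> a | Da | Di | ai | ia | Sai | aaD; B -> a | Di | Sai; D -> a | Da | Di | ia | Sai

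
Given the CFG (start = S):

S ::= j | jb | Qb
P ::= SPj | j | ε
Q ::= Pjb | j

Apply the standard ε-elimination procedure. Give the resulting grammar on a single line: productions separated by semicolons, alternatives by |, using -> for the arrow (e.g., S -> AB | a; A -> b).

Nullable set: {P}.
Drop P -> ε.
P -> SPj: P nullable, giving SPj | Sj.
Q -> Pjb: P nullable, giving Pjb | jb.
Unchanged (no nullable symbols): S -> Qb; S -> j; S -> jb; P -> j; Q -> j.

S -> j | Qb | jb; P -> j | Sj | SPj; Q -> j | jb | Pjb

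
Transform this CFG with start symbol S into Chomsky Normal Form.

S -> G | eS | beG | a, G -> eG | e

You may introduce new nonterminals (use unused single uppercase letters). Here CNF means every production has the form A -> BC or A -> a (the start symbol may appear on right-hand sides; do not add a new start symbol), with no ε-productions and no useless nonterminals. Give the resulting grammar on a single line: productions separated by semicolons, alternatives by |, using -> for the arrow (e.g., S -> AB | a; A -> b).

No ε-productions.
After unit-elimination: S -> a | e | eG | eS | beG; G -> e | eG.
TERM: introduce B -> b, A -> e and substitute in every rule of length ≥2.
BIN: S -> BAG becomes S -> BC, C -> AG.

S -> a | e | AG | AS | BC; A -> e; B -> b; C -> AG; G -> e | AG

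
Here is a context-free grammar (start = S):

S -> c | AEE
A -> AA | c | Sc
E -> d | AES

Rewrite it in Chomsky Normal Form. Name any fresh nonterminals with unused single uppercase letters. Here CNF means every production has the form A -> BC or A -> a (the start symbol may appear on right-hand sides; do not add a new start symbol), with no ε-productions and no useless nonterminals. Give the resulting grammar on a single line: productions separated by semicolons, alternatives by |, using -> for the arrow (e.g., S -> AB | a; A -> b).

No ε-productions.
No unit productions to eliminate.
TERM: introduce B -> c and substitute in every rule of length ≥2.
BIN: E -> AES becomes E -> AC, C -> ES; S -> AEE becomes S -> AD, D -> EE.

S -> c | AD; A -> c | AA | SB; B -> c; C -> ES; D -> EE; E -> d | AC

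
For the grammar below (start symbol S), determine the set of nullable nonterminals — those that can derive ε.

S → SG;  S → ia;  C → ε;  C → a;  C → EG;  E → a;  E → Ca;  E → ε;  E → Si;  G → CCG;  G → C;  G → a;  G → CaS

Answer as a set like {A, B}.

Directly nullable (have an ε-rule): {C, E}.
G is nullable via G -> C (every symbol on the right is already known nullable).
Not nullable: S — each has a terminal in every rule's right-hand side or depends on a non-nullable symbol.

{C, E, G}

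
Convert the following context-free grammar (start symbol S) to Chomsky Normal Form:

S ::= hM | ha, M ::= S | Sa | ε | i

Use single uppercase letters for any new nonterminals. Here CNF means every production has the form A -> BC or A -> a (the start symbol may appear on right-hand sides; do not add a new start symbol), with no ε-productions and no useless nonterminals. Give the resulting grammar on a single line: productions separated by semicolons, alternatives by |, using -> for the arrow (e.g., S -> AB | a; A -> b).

Nullable: {M}; after ε-elimination: S -> h | hM | ha; M -> S | i | Sa.
After unit-elimination: S -> h | hM | ha; M -> h | i | Sa | hM | ha.
TERM: introduce A -> a, B -> h and substitute in every rule of length ≥2.

S -> h | BA | BM; A -> a; B -> h; M -> h | i | BA | BM | SA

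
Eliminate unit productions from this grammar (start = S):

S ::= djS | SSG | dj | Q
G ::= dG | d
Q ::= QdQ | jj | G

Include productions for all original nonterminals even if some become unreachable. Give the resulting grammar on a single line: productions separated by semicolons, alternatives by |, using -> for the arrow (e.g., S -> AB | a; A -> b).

Unit productions: Q->G, S->Q.
Unit pairs (A ⇒* B via units): (Q,G), (S,G), (S,Q).
S: inherits non-unit rules of {G, Q, S} → QdQ | SSG | d | dG | dj | djS | jj.
G: inherits non-unit rules of {G} → d | dG.
Q: inherits non-unit rules of {G, Q} → QdQ | d | dG | jj.

S -> d | dG | dj | jj | QdQ | SSG | djS; G -> d | dG; Q -> d | dG | jj | QdQ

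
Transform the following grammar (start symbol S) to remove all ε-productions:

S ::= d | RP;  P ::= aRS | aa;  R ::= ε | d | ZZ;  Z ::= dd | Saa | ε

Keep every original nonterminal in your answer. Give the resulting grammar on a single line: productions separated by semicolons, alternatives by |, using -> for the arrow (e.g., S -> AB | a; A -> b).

Nullable set: {R, Z}.
S -> RP: R nullable, giving P | RP.
P -> aRS: R nullable, giving aRS | aS.
Drop R -> ε.
R -> ZZ: Z, Z nullable, giving Z | ZZ.
Drop Z -> ε.
Unchanged (no nullable symbols): S -> d; P -> aa; R -> d; Z -> Saa; Z -> dd.

S -> P | d | RP; P -> aS | aa | aRS; R -> Z | d | ZZ; Z -> dd | Saa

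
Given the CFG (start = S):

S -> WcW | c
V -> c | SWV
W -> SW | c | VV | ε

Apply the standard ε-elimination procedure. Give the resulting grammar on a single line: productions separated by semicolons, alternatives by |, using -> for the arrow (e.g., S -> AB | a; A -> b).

Nullable set: {W}.
S -> WcW: W, W nullable, giving Wc | WcW | c | cW.
V -> SWV: W nullable, giving SV | SWV.
Drop W -> ε.
W -> SW: W nullable, giving S | SW.
Unchanged (no nullable symbols): S -> c; V -> c; W -> VV; W -> c.

S -> c | Wc | cW | WcW; V -> c | SV | SWV; W -> S | c | SW | VV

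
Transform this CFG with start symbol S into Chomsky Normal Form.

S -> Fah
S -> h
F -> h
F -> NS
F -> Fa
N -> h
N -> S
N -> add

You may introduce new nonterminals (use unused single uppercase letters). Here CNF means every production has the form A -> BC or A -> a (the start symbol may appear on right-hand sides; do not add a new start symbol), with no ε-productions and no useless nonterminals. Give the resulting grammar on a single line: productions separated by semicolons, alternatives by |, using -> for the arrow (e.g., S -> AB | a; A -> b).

S -> h | FG; A -> a; B -> h; C -> d; D -> CC; E -> AB; F -> h | FA | NS; G -> AB; N -> h | AD | FE

No ε-productions.
After unit-elimination: S -> h | Fah; F -> h | Fa | NS; N -> h | Fah | add.
TERM: introduce A -> a, C -> d, B -> h and substitute in every rule of length ≥2.
BIN: N -> ACC becomes N -> AD, D -> CC; N -> FAB becomes N -> FE, E -> AB; S -> FAB becomes S -> FG, G -> AB.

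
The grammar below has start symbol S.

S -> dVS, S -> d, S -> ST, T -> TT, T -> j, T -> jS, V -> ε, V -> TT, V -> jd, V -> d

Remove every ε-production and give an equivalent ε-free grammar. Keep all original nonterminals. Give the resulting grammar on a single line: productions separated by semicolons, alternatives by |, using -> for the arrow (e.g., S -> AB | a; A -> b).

Nullable set: {V}.
S -> dVS: V nullable, giving dS | dVS.
Drop V -> ε.
Unchanged (no nullable symbols): S -> ST; S -> d; T -> TT; T -> j; T -> jS; V -> TT; V -> d; V -> jd.

S -> d | ST | dS | dVS; T -> j | TT | jS; V -> d | TT | jd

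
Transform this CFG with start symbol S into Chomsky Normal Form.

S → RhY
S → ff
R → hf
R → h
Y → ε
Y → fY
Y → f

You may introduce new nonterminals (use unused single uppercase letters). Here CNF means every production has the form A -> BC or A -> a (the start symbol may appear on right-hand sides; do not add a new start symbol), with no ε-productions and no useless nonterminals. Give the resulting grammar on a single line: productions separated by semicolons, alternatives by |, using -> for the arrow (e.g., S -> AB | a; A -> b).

Nullable: {Y}; after ε-elimination: S -> Rh | ff | RhY; R -> h | hf; Y -> f | fY.
No unit productions to eliminate.
TERM: introduce B -> f, A -> h and substitute in every rule of length ≥2.
BIN: S -> RAY becomes S -> RC, C -> AY.

S -> BB | RA | RC; A -> h; B -> f; C -> AY; R -> h | AB; Y -> f | BY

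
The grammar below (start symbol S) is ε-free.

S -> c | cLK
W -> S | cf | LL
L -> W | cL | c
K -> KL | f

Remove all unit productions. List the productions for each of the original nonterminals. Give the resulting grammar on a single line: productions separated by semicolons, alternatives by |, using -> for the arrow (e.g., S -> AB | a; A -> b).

S -> c | cLK; K -> f | KL; L -> c | LL | cL | cf | cLK; W -> c | LL | cf | cLK

Unit productions: L->W, W->S.
Unit pairs (A ⇒* B via units): (L,S), (L,W), (W,S).
S: inherits non-unit rules of {S} → c | cLK.
K: inherits non-unit rules of {K} → KL | f.
L: inherits non-unit rules of {L, S, W} → LL | c | cL | cLK | cf.
W: inherits non-unit rules of {S, W} → LL | c | cLK | cf.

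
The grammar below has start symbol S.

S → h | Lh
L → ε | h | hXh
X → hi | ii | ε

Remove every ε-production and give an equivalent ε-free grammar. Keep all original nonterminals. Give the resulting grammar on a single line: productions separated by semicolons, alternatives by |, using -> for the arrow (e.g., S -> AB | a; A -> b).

S -> h | Lh; L -> h | hh | hXh; X -> hi | ii

Nullable set: {L, X}.
S -> Lh: L nullable, giving Lh | h.
Drop L -> ε.
L -> hXh: X nullable, giving hXh | hh.
Drop X -> ε.
Unchanged (no nullable symbols): S -> h; L -> h; X -> hi; X -> ii.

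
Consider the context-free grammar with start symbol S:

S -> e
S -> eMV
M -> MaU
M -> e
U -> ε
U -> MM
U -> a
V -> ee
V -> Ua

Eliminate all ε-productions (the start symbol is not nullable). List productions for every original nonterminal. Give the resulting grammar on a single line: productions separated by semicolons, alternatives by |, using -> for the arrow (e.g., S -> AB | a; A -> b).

Nullable set: {U}.
M -> MaU: U nullable, giving Ma | MaU.
Drop U -> ε.
V -> Ua: U nullable, giving Ua | a.
Unchanged (no nullable symbols): S -> e; S -> eMV; M -> e; U -> MM; U -> a; V -> ee.

S -> e | eMV; M -> e | Ma | MaU; U -> a | MM; V -> a | Ua | ee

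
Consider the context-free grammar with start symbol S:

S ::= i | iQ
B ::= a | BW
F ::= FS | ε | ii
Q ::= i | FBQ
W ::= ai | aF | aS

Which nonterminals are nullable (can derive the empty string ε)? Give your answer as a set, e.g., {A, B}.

Directly nullable (have an ε-rule): {F}.
Not nullable: B, Q, S, W — each has a terminal in every rule's right-hand side or depends on a non-nullable symbol.

{F}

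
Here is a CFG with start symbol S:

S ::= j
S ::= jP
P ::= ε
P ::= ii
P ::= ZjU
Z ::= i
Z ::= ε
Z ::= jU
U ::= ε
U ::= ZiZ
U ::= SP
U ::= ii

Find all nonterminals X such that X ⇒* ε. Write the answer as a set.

Directly nullable (have an ε-rule): {P, U, Z}.
Not nullable: S — each has a terminal in every rule's right-hand side or depends on a non-nullable symbol.

{P, U, Z}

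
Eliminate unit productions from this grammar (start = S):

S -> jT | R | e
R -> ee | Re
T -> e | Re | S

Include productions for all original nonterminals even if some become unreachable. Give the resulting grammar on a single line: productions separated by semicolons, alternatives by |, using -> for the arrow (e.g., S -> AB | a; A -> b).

S -> e | Re | ee | jT; R -> Re | ee; T -> e | Re | ee | jT

Unit productions: S->R, T->S.
Unit pairs (A ⇒* B via units): (S,R), (T,R), (T,S).
S: inherits non-unit rules of {R, S} → Re | e | ee | jT.
R: inherits non-unit rules of {R} → Re | ee.
T: inherits non-unit rules of {R, S, T} → Re | e | ee | jT.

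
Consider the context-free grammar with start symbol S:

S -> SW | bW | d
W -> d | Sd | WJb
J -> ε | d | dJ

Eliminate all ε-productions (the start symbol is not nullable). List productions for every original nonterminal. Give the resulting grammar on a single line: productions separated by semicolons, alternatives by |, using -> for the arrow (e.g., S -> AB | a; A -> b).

S -> d | SW | bW; J -> d | dJ; W -> d | Sd | Wb | WJb

Nullable set: {J}.
Drop J -> ε.
J -> dJ: J nullable, giving d | dJ.
W -> WJb: J nullable, giving WJb | Wb.
Unchanged (no nullable symbols): S -> SW; S -> bW; S -> d; J -> d; W -> Sd; W -> d.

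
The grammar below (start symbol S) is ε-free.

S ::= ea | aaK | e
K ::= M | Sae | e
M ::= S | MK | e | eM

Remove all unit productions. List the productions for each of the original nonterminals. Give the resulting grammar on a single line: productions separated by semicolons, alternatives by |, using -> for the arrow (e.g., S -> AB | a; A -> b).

S -> e | ea | aaK; K -> e | MK | eM | ea | Sae | aaK; M -> e | MK | eM | ea | aaK

Unit productions: K->M, M->S.
Unit pairs (A ⇒* B via units): (K,M), (K,S), (M,S).
S: inherits non-unit rules of {S} → aaK | e | ea.
K: inherits non-unit rules of {K, M, S} → MK | Sae | aaK | e | eM | ea.
M: inherits non-unit rules of {M, S} → MK | aaK | e | eM | ea.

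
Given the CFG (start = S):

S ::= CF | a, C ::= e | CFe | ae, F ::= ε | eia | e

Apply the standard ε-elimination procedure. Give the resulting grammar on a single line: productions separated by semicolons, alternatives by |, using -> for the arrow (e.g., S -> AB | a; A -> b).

Nullable set: {F}.
S -> CF: F nullable, giving C | CF.
C -> CFe: F nullable, giving CFe | Ce.
Drop F -> ε.
Unchanged (no nullable symbols): S -> a; C -> ae; C -> e; F -> e; F -> eia.

S -> C | a | CF; C -> e | Ce | ae | CFe; F -> e | eia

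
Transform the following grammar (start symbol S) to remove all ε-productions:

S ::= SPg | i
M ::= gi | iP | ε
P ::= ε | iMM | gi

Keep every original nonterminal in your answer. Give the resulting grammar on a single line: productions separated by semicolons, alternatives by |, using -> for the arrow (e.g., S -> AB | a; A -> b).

Nullable set: {M, P}.
S -> SPg: P nullable, giving SPg | Sg.
Drop M -> ε.
M -> iP: P nullable, giving i | iP.
Drop P -> ε.
P -> iMM: M, M nullable, giving i | iM | iMM.
Unchanged (no nullable symbols): S -> i; M -> gi; P -> gi.

S -> i | Sg | SPg; M -> i | gi | iP; P -> i | gi | iM | iMM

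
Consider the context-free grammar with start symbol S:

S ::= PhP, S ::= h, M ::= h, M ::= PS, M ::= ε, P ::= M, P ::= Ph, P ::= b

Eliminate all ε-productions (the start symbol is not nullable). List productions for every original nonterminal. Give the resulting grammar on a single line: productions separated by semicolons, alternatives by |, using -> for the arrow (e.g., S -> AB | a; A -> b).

Nullable set: {M, P}.
S -> PhP: P, P nullable, giving Ph | PhP | h | hP.
Drop M -> ε.
M -> PS: P nullable, giving PS | S.
P -> M: M nullable, giving M.
P -> Ph: P nullable, giving Ph | h.
Unchanged (no nullable symbols): S -> h; M -> h; P -> b.

S -> h | Ph | hP | PhP; M -> S | h | PS; P -> M | b | h | Ph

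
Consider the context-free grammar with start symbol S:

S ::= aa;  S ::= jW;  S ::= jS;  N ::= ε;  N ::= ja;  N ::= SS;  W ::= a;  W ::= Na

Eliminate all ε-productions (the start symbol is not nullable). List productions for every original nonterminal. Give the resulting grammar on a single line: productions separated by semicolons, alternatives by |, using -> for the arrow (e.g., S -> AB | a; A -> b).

Nullable set: {N}.
Drop N -> ε.
W -> Na: N nullable, giving Na | a.
Unchanged (no nullable symbols): S -> aa; S -> jS; S -> jW; N -> SS; N -> ja; W -> a.

S -> aa | jS | jW; N -> SS | ja; W -> a | Na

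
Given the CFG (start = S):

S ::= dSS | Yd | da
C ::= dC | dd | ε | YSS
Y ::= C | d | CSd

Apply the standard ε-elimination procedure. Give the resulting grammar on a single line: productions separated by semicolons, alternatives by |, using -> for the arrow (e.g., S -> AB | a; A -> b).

Nullable set: {C, Y}.
S -> Yd: Y nullable, giving Yd | d.
Drop C -> ε.
C -> YSS: Y nullable, giving SS | YSS.
C -> dC: C nullable, giving d | dC.
Y -> C: C nullable, giving C.
Y -> CSd: C nullable, giving CSd | Sd.
Unchanged (no nullable symbols): S -> dSS; S -> da; C -> dd; Y -> d.

S -> d | Yd | da | dSS; C -> d | SS | dC | dd | YSS; Y -> C | d | Sd | CSd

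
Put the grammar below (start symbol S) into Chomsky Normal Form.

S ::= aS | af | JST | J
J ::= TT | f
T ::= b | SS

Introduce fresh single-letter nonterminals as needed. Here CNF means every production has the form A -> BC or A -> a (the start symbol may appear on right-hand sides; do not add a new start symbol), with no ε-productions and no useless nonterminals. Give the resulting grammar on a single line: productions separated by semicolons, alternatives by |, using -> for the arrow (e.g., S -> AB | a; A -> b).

S -> f | AB | AS | JC | TT; A -> a; B -> f; C -> ST; J -> f | TT; T -> b | SS

No ε-productions.
After unit-elimination: S -> f | TT | aS | af | JST; J -> f | TT; T -> b | SS.
TERM: introduce A -> a, B -> f and substitute in every rule of length ≥2.
BIN: S -> JST becomes S -> JC, C -> ST.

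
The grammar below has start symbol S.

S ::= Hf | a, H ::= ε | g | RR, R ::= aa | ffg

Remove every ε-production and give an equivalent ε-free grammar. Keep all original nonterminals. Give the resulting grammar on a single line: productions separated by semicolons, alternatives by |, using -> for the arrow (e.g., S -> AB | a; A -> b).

S -> a | f | Hf; H -> g | RR; R -> aa | ffg

Nullable set: {H}.
S -> Hf: H nullable, giving Hf | f.
Drop H -> ε.
Unchanged (no nullable symbols): S -> a; H -> RR; H -> g; R -> aa; R -> ffg.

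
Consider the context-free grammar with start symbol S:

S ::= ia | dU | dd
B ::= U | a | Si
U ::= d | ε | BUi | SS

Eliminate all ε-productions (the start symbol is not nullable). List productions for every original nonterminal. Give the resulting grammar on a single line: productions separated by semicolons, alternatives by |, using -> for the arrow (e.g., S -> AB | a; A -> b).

S -> d | dU | dd | ia; B -> U | a | Si; U -> d | i | Bi | SS | Ui | BUi

Nullable set: {B, U}.
S -> dU: U nullable, giving d | dU.
B -> U: U nullable, giving U.
Drop U -> ε.
U -> BUi: B, U nullable, giving BUi | Bi | Ui | i.
Unchanged (no nullable symbols): S -> dd; S -> ia; B -> Si; B -> a; U -> SS; U -> d.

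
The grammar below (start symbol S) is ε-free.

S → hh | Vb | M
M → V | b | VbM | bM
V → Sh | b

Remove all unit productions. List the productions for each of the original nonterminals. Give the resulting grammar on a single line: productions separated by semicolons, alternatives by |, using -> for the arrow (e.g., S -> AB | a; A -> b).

Unit productions: M->V, S->M.
Unit pairs (A ⇒* B via units): (M,V), (S,M), (S,V).
S: inherits non-unit rules of {M, S, V} → Sh | Vb | VbM | b | bM | hh.
M: inherits non-unit rules of {M, V} → Sh | VbM | b | bM.
V: inherits non-unit rules of {V} → Sh | b.

S -> b | Sh | Vb | bM | hh | VbM; M -> b | Sh | bM | VbM; V -> b | Sh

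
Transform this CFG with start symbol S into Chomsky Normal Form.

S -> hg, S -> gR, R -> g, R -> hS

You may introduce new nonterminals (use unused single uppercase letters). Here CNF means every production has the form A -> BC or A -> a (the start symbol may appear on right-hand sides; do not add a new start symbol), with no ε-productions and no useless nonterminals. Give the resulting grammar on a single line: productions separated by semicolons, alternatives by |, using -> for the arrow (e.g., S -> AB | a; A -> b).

No ε-productions.
No unit productions to eliminate.
TERM: introduce B -> g, A -> h and substitute in every rule of length ≥2.

S -> AB | BR; A -> h; B -> g; R -> g | AS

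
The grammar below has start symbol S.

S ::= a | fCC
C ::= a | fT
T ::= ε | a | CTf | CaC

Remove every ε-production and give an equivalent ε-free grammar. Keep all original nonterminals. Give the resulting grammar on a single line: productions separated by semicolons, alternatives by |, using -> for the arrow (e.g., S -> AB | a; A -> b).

S -> a | fCC; C -> a | f | fT; T -> a | Cf | CTf | CaC

Nullable set: {T}.
C -> fT: T nullable, giving f | fT.
Drop T -> ε.
T -> CTf: T nullable, giving CTf | Cf.
Unchanged (no nullable symbols): S -> a; S -> fCC; C -> a; T -> CaC; T -> a.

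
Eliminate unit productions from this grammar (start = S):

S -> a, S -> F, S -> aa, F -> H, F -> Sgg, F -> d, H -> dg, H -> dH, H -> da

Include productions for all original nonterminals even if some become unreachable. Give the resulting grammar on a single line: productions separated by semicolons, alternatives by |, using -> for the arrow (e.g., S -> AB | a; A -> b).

S -> a | d | aa | dH | da | dg | Sgg; F -> d | dH | da | dg | Sgg; H -> dH | da | dg

Unit productions: F->H, S->F.
Unit pairs (A ⇒* B via units): (F,H), (S,F), (S,H).
S: inherits non-unit rules of {F, H, S} → Sgg | a | aa | d | dH | da | dg.
F: inherits non-unit rules of {F, H} → Sgg | d | dH | da | dg.
H: inherits non-unit rules of {H} → dH | da | dg.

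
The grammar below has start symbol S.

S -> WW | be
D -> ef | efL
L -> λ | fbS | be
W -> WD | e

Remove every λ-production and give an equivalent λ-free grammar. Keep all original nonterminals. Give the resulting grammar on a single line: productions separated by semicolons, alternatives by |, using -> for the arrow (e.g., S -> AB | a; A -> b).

S -> WW | be; D -> ef | efL; L -> be | fbS; W -> e | WD

Nullable set: {L}.
D -> efL: L nullable, giving ef | efL.
Drop L -> λ.
Unchanged (no nullable symbols): S -> WW; S -> be; D -> ef; L -> be; L -> fbS; W -> WD; W -> e.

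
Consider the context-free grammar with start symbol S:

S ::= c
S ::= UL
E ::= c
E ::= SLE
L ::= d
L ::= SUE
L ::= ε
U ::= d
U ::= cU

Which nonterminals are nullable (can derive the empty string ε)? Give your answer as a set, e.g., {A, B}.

Directly nullable (have an ε-rule): {L}.
Not nullable: E, S, U — each has a terminal in every rule's right-hand side or depends on a non-nullable symbol.

{L}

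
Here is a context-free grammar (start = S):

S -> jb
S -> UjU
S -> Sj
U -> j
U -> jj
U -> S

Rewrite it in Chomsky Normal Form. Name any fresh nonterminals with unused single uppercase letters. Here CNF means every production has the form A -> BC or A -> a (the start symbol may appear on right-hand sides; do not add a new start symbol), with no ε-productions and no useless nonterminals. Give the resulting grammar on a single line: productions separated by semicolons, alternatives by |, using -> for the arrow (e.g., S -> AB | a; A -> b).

No ε-productions.
After unit-elimination: S -> Sj | jb | UjU; U -> j | Sj | jb | jj | UjU.
TERM: introduce B -> b, A -> j and substitute in every rule of length ≥2.
BIN: S -> UAU becomes S -> UC, C -> AU; U -> UAU becomes U -> UD, D -> AU.

S -> AB | SA | UC; A -> j; B -> b; C -> AU; D -> AU; U -> j | AA | AB | SA | UD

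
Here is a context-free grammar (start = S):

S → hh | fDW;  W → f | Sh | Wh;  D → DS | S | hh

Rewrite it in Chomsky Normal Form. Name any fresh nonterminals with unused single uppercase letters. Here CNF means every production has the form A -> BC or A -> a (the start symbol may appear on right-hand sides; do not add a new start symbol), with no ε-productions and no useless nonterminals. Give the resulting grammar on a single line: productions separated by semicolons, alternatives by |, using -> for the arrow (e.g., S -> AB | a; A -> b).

S -> AE | BB; A -> f; B -> h; C -> DW; D -> AC | BB | DS; E -> DW; W -> f | SB | WB

No ε-productions.
After unit-elimination: S -> hh | fDW; D -> DS | hh | fDW; W -> f | Sh | Wh.
TERM: introduce A -> f, B -> h and substitute in every rule of length ≥2.
BIN: D -> ADW becomes D -> AC, C -> DW; S -> ADW becomes S -> AE, E -> DW.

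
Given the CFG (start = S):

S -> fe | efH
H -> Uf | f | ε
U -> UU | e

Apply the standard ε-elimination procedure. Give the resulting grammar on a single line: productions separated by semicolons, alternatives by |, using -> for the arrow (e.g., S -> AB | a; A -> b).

S -> ef | fe | efH; H -> f | Uf; U -> e | UU

Nullable set: {H}.
S -> efH: H nullable, giving ef | efH.
Drop H -> ε.
Unchanged (no nullable symbols): S -> fe; H -> Uf; H -> f; U -> UU; U -> e.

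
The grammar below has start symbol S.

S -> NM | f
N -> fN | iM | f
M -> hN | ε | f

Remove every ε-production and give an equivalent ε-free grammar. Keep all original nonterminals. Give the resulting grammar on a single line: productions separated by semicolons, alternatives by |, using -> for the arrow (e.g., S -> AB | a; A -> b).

S -> N | f | NM; M -> f | hN; N -> f | i | fN | iM

Nullable set: {M}.
S -> NM: M nullable, giving N | NM.
Drop M -> ε.
N -> iM: M nullable, giving i | iM.
Unchanged (no nullable symbols): S -> f; M -> f; M -> hN; N -> f; N -> fN.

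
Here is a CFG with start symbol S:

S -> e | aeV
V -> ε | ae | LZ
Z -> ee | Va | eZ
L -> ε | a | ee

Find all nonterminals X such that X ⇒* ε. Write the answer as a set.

{L, V}

Directly nullable (have an ε-rule): {L, V}.
Not nullable: S, Z — each has a terminal in every rule's right-hand side or depends on a non-nullable symbol.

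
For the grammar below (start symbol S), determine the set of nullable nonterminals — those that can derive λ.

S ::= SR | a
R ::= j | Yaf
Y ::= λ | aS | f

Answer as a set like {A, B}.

{Y}

Directly nullable (have an ε-rule): {Y}.
Not nullable: R, S — each has a terminal in every rule's right-hand side or depends on a non-nullable symbol.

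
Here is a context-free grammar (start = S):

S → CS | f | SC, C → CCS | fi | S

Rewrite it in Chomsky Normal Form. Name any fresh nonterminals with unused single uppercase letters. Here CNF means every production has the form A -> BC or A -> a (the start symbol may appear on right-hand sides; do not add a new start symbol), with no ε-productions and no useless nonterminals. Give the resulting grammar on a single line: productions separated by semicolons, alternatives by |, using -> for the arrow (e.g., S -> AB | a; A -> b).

No ε-productions.
After unit-elimination: S -> f | CS | SC; C -> f | CS | SC | fi | CCS.
TERM: introduce A -> f, B -> i and substitute in every rule of length ≥2.
BIN: C -> CCS becomes C -> CD, D -> CS.

S -> f | CS | SC; A -> f; B -> i; C -> f | AB | CD | CS | SC; D -> CS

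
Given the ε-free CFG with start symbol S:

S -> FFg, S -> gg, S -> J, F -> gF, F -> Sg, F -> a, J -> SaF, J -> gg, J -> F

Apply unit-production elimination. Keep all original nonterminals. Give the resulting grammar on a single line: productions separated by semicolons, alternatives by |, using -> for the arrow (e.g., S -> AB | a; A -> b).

Unit productions: J->F, S->J.
Unit pairs (A ⇒* B via units): (J,F), (S,F), (S,J).
S: inherits non-unit rules of {F, J, S} → FFg | SaF | Sg | a | gF | gg.
F: inherits non-unit rules of {F} → Sg | a | gF.
J: inherits non-unit rules of {F, J} → SaF | Sg | a | gF | gg.

S -> a | Sg | gF | gg | FFg | SaF; F -> a | Sg | gF; J -> a | Sg | gF | gg | SaF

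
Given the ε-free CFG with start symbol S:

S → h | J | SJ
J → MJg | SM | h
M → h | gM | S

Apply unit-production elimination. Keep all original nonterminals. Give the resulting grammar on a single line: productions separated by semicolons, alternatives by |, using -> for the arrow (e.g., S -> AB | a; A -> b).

Unit productions: M->S, S->J.
Unit pairs (A ⇒* B via units): (M,J), (M,S), (S,J).
S: inherits non-unit rules of {J, S} → MJg | SJ | SM | h.
J: inherits non-unit rules of {J} → MJg | SM | h.
M: inherits non-unit rules of {J, M, S} → MJg | SJ | SM | gM | h.

S -> h | SJ | SM | MJg; J -> h | SM | MJg; M -> h | SJ | SM | gM | MJg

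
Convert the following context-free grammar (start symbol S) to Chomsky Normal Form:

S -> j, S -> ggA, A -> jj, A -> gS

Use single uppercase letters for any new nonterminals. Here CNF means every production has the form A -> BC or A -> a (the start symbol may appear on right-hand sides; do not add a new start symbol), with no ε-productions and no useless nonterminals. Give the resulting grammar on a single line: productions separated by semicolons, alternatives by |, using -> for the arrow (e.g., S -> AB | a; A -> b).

S -> j | BD; A -> BS | CC; B -> g; C -> j; D -> BA

No ε-productions.
No unit productions to eliminate.
TERM: introduce B -> g, C -> j and substitute in every rule of length ≥2.
BIN: S -> BBA becomes S -> BD, D -> BA.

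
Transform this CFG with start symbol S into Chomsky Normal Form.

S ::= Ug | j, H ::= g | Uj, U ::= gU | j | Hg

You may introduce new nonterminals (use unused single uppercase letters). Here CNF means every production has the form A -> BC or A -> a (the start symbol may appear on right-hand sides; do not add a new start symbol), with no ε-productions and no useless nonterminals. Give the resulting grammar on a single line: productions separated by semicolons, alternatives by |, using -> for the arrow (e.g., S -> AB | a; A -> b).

S -> j | UB; A -> j; B -> g; H -> g | UA; U -> j | BU | HB

No ε-productions.
No unit productions to eliminate.
TERM: introduce B -> g, A -> j and substitute in every rule of length ≥2.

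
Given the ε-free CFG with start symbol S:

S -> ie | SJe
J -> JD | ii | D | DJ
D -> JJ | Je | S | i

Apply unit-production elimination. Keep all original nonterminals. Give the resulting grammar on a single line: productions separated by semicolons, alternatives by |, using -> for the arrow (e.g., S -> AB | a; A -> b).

S -> ie | SJe; D -> i | JJ | Je | ie | SJe; J -> i | DJ | JD | JJ | Je | ie | ii | SJe

Unit productions: D->S, J->D.
Unit pairs (A ⇒* B via units): (D,S), (J,D), (J,S).
S: inherits non-unit rules of {S} → SJe | ie.
D: inherits non-unit rules of {D, S} → JJ | Je | SJe | i | ie.
J: inherits non-unit rules of {D, J, S} → DJ | JD | JJ | Je | SJe | i | ie | ii.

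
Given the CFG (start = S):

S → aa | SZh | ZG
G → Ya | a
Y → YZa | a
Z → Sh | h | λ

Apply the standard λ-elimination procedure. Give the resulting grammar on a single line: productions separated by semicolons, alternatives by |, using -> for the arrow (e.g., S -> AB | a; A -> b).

Nullable set: {Z}.
S -> SZh: Z nullable, giving SZh | Sh.
S -> ZG: Z nullable, giving G | ZG.
Y -> YZa: Z nullable, giving YZa | Ya.
Drop Z -> λ.
Unchanged (no nullable symbols): S -> aa; G -> Ya; G -> a; Y -> a; Z -> Sh; Z -> h.

S -> G | Sh | ZG | aa | SZh; G -> a | Ya; Y -> a | Ya | YZa; Z -> h | Sh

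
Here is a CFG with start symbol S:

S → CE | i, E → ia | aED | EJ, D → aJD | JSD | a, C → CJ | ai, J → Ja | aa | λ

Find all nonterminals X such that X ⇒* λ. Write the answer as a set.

{J}

Directly nullable (have an ε-rule): {J}.
Not nullable: C, D, E, S — each has a terminal in every rule's right-hand side or depends on a non-nullable symbol.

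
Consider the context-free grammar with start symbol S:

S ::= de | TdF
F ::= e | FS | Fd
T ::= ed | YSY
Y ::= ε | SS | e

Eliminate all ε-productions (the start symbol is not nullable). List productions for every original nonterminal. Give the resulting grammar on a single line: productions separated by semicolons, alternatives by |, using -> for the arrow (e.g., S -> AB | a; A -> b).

S -> de | TdF; F -> e | FS | Fd; T -> S | SY | YS | ed | YSY; Y -> e | SS

Nullable set: {Y}.
T -> YSY: Y, Y nullable, giving S | SY | YS | YSY.
Drop Y -> ε.
Unchanged (no nullable symbols): S -> TdF; S -> de; F -> FS; F -> Fd; F -> e; T -> ed; Y -> SS; Y -> e.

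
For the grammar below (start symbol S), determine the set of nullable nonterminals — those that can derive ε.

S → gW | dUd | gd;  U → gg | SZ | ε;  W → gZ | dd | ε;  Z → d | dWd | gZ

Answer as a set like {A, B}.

{U, W}

Directly nullable (have an ε-rule): {U, W}.
Not nullable: S, Z — each has a terminal in every rule's right-hand side or depends on a non-nullable symbol.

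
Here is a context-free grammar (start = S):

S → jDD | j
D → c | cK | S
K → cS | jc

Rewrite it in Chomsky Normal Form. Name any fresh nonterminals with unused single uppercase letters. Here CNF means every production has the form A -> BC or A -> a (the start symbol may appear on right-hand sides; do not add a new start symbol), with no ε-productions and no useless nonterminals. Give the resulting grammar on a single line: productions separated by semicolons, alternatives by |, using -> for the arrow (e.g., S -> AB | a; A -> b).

No ε-productions.
After unit-elimination: S -> j | jDD; D -> c | j | cK | jDD; K -> cS | jc.
TERM: introduce A -> c, B -> j and substitute in every rule of length ≥2.
BIN: D -> BDD becomes D -> BC, C -> DD; S -> BDD becomes S -> BE, E -> DD.

S -> j | BE; A -> c; B -> j; C -> DD; D -> c | j | AK | BC; E -> DD; K -> AS | BA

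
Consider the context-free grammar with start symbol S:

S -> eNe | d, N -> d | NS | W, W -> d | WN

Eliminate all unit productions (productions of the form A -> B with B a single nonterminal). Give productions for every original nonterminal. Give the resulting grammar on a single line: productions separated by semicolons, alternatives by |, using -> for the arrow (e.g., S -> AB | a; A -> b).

S -> d | eNe; N -> d | NS | WN; W -> d | WN

Unit productions: N->W.
Unit pairs (A ⇒* B via units): (N,W).
S: inherits non-unit rules of {S} → d | eNe.
N: inherits non-unit rules of {N, W} → NS | WN | d.
W: inherits non-unit rules of {W} → WN | d.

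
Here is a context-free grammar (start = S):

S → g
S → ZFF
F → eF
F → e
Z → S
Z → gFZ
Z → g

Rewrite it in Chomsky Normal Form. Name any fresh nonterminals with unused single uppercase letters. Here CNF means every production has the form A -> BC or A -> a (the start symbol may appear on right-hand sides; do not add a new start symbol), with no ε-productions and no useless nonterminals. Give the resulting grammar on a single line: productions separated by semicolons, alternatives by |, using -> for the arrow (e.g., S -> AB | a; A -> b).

No ε-productions.
After unit-elimination: S -> g | ZFF; F -> e | eF; Z -> g | ZFF | gFZ.
TERM: introduce A -> e, B -> g and substitute in every rule of length ≥2.
BIN: S -> ZFF becomes S -> ZC, C -> FF; Z -> BFZ becomes Z -> BD, D -> FZ; Z -> ZFF becomes Z -> ZE, E -> FF.

S -> g | ZC; A -> e; B -> g; C -> FF; D -> FZ; E -> FF; F -> e | AF; Z -> g | BD | ZE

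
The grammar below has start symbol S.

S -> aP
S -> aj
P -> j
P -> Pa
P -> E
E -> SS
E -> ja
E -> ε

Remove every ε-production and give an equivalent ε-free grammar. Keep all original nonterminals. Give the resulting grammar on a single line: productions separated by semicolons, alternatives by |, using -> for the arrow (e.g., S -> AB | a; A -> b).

Nullable set: {E, P}.
S -> aP: P nullable, giving a | aP.
Drop E -> ε.
P -> E: E nullable, giving E.
P -> Pa: P nullable, giving Pa | a.
Unchanged (no nullable symbols): S -> aj; E -> SS; E -> ja; P -> j.

S -> a | aP | aj; E -> SS | ja; P -> E | a | j | Pa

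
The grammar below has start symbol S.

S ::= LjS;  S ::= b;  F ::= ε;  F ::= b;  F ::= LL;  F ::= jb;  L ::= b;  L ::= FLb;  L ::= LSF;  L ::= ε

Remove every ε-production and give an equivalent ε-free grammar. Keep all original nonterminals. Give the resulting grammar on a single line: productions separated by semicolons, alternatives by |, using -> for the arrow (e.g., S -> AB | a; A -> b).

S -> b | jS | LjS; F -> L | b | LL | jb; L -> S | b | Fb | LS | Lb | SF | FLb | LSF

Nullable set: {F, L}.
S -> LjS: L nullable, giving LjS | jS.
Drop F -> ε.
F -> LL: L, L nullable, giving L | LL.
Drop L -> ε.
L -> FLb: F, L nullable, giving FLb | Fb | Lb | b.
L -> LSF: L, F nullable, giving LS | LSF | S | SF.
Unchanged (no nullable symbols): S -> b; F -> b; F -> jb; L -> b.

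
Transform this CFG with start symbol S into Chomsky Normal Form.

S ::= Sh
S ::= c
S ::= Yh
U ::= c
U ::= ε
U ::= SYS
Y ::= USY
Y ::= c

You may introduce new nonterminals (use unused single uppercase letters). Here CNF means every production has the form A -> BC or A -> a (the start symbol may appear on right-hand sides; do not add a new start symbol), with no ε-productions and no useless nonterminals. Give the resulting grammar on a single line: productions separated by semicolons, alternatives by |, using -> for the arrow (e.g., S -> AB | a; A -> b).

Nullable: {U}; after ε-elimination: S -> c | Sh | Yh; U -> c | SYS; Y -> c | SY | USY.
No unit productions to eliminate.
TERM: introduce A -> h and substitute in every rule of length ≥2.
BIN: U -> SYS becomes U -> SB, B -> YS; Y -> USY becomes Y -> UC, C -> SY.

S -> c | SA | YA; A -> h; B -> YS; C -> SY; U -> c | SB; Y -> c | SY | UC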